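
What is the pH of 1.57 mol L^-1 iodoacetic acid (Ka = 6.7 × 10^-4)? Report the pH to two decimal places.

ICH2COOH ⇌ ICH2COO- + H+
Let x = [H+] at equilibrium. Ka = x²/(1.57 − x).
Since Ka ≪ C₀, x ≈ √(Ka·C₀) = 3.24 × 10^-2 M.
pH = −log[H+] = −log(3.24 × 10^-2) = 1.49

pH = 1.49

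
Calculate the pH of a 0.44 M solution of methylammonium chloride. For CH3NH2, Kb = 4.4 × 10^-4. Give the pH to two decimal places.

pH = 5.50

CH3NH3+ is the conjugate acid of the weak base CH3NH2.
Ka = Kw/Kb = 1.0×10^-14 / 4.4 × 10^-4 = 2.27 × 10^-11
Let x = [H+] at equilibrium. Ka = x²/(0.44 − x).
Since Ka ≪ C₀, x ≈ √(Ka·C₀) = 3.16 × 10^-6 M.
Check: 0.00072% ionized — well under 5%, approximation valid.
pH = −log(3.16 × 10^-6) = 5.50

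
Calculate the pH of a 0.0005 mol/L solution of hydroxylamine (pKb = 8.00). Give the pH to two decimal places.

pH = 8.35

NH2OH + H2O ⇌ NH3OH+ + OH-
Kb = 10^(−8.00) = 1.00 × 10^-8
Kb = [OH-]²/(0.0005 − [OH-]) = 1.00 × 10^-8
Assume [OH-] ≪ 0.0005: [OH-] ≈ √(1.00 × 10^-8 × 0.0005) = 2.24 × 10^-6 M
pOH = −log(2.24 × 10^-6) = 5.65; pH = 14.00 − 5.65 = 8.35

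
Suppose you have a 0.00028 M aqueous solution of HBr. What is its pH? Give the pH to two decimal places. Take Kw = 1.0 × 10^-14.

pH = 3.55

HBr is a strong acid and dissociates completely, so [H+] = 0.00028 M.
pH = -log(0.00028) = 3.55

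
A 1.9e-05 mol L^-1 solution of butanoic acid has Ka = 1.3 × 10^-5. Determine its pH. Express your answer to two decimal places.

pH = 4.98

CH3(CH2)2COOH ⇌ CH3(CH2)2COO- + H+
From the ICE table, Ka = [H+]²/(1.9e-05 − [H+]) = 1.3 × 10^-5.
[H+] is not negligible relative to C₀; solve [H+]² + 1.3e-05·[H+] − 2.47e-10 = 0.
[H+] = (−Ka + √(Ka² + 4·Ka·C₀))/2 = 1.05 × 10^-5 M
pH = −log(1.05 × 10^-5) = 4.98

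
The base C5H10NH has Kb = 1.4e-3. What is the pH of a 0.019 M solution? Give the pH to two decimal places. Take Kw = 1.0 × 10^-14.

pH = 11.65

C5H10NH + H2O ⇌ C5H10NH2+ + OH-
From the ICE table, Kb = [OH-]²/(0.019 − [OH-]) = 1.4 × 10^-3.
[OH-] is not negligible relative to C₀; solve [OH-]² + 0.0014·[OH-] − 2.66e-05 = 0.
[OH-] = (−Kb + √(Kb² + 4·Kb·C₀))/2 = 4.50 × 10^-3 M
pOH = −log(4.50 × 10^-3) = 2.35; pH = 14.00 − 2.35 = 11.65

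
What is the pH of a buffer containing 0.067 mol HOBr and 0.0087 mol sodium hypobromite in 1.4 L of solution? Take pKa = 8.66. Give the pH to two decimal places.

pH = 7.77

Henderson–Hasselbalch: pH = pKa + log([OBr-]/[HOBr]) = 8.66 + log(0.0087/0.067)
pH = 8.66 + (-0.887) = 7.77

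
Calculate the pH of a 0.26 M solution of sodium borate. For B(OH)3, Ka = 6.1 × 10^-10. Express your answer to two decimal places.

pH = 11.31

B(OH)4- is the conjugate base of the weak acid B(OH)3.
Kb = Kw/Ka = 1.0×10^-14 / 6.1 × 10^-10 = 1.64 × 10^-5
Let x = [OH-] at equilibrium. Kb = x²/(0.26 − x).
Neglecting x in the denominator: x = √(1.64 × 10^-5 × 0.26) = 2.06 × 10^-3 M
pOH = −log(2.06 × 10^-3) = 2.69; pH = 14.00 − 2.69 = 11.31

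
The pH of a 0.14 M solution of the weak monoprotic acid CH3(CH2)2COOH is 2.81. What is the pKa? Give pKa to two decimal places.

[H+] = 10^(-2.81) = 1.55 × 10^-3 M
At equilibrium [HA] = 0.14 − 1.55 × 10^-3 = 1.38 × 10^-1 M
Ka = [H+][A-]/[HA] = (1.55 × 10^-3)² / 1.38 × 10^-1 = 1.74 × 10^-5
pKa = -log(1.74 × 10^-5) = 4.76

pKa = 4.76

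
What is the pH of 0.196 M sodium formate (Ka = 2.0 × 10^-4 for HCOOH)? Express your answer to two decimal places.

pH = 8.50

HCOO- is the conjugate base of the weak acid HCOOH.
Kb = Kw/Ka = 1.0×10^-14 / 2.0 × 10^-4 = 5.00 × 10^-11
Let x = [OH-] at equilibrium. Kb = x²/(0.196 − x).
Assume x ≪ 0.196: x ≈ √(5.00 × 10^-11 × 0.196) = 3.13 × 10^-6 M
(x/C₀ = 0.0016% < 5%, so the approximation holds.)
pOH = 5.50, so pH = 14.00 − pOH = 8.50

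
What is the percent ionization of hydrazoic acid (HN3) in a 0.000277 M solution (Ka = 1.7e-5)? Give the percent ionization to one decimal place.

21.9%

HN3 ⇌ N3- + H+; let x = [H+] at equilibrium.
Solve x² + 1.7e-05x − 4.71e-09 = 0 → x = 6.06 × 10^-5 M
% ionization = x/C₀ × 100% = 6.06 × 10^-5/0.000277 × 100% = 21.9%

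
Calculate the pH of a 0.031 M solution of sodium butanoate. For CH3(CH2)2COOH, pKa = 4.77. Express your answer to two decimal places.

CH3(CH2)2COO- is the conjugate base of the weak acid CH3(CH2)2COOH.
Ka = 10^(−4.77) = 1.70 × 10^-5
Kb = Kw/Ka = 1.0×10^-14 / 1.70 × 10^-5 = 5.88 × 10^-10
Let x = [OH-] at equilibrium. Kb = x²/(0.031 − x).
Since Kb ≪ C₀, x ≈ √(Kb·C₀) = 4.27 × 10^-6 M.
pOH = −log(4.27 × 10^-6) = 5.37; pH = 14.00 − 5.37 = 8.63

pH = 8.63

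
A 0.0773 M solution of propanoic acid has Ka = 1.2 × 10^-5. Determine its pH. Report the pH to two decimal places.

CH3CH2COOH ⇌ CH3CH2COO- + H+
Ka = x²/(0.0773 − x) = 1.2 × 10^-5
Assume x ≪ 0.0773: x ≈ √(1.2 × 10^-5 × 0.0773) = 9.63 × 10^-4 M
Check: 1.2% ionized — well under 5%, approximation valid.
pH = −log(9.63 × 10^-4) = 3.02

pH = 3.02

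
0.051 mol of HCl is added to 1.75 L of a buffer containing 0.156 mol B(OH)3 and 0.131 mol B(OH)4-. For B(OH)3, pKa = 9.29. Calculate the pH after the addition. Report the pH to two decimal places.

Added H+ converts B(OH)4- to B(OH)3: B(OH)3 → 0.207 mol, B(OH)4- → 0.08 mol.
pH = pKa + log([A⁻]/[HA]) = 9.29 + log(0.08/0.207) = 9.29 -0.413

pH = 8.88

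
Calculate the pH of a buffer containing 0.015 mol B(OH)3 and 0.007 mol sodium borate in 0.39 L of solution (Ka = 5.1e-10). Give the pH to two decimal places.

pH = 8.96

pKa = −log(5.1 × 10^-10) = 9.292
pH = pKa + log([A⁻]/[HA]) = 9.292 + log(0.007/0.015)
pH = 9.292 + (-0.331) = 8.96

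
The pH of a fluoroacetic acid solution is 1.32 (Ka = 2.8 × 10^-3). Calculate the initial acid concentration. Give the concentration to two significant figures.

C₀ = 8.7 × 10^-1 M

[H+] = 10^(-1.32) = 4.79 × 10^-2 M = x
Ka = x²/(C₀ − x) ⇒ C₀ = x + x²/Ka
C₀ = 4.79 × 10^-2 + (4.79 × 10^-2)²/(2.8 × 10^-3) = 8.67 × 10^-1 M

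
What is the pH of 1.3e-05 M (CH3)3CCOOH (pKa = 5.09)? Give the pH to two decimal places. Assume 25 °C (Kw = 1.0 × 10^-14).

pH = 5.16

(CH3)3CCOOH ⇌ (CH3)3CCOO- + H+
Ka = 10^(−5.09) = 8.13 × 10^-6
Ka = x²/(1.3e-05 − x) = 8.13 × 10^-6
The 5% rule fails; solving x² + Ka·x − Ka·C₀ = 0 exactly:
x = [−8.13e-06 + √(8.13e-06² + 4.23e-10)]/2 = 6.99 × 10^-6 M
pH = −log(6.99 × 10^-6) = 5.16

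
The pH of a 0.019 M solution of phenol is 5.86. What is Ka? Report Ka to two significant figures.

Ka = 1.0 × 10^-10

[H+] = 10^(-5.86) = 1.38 × 10^-6 M
At equilibrium [HA] = 0.019 − 1.38 × 10^-6 = 1.90 × 10^-2 M
Ka = [H+][A-]/[HA] = (1.38 × 10^-6)² / 1.90 × 10^-2 = 1.0 × 10^-10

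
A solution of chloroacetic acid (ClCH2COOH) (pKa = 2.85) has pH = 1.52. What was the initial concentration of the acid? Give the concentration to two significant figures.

C₀ = 6.8 × 10^-1 M

[H+] = 10^(-1.52) = 3.02 × 10^-2 M = x
Ka = 10^(−2.85) = 1.41 × 10^-3
Ka = x²/(C₀ − x) ⇒ C₀ = x + x²/Ka
C₀ = 3.02 × 10^-2 + (3.02 × 10^-2)²/(1.41 × 10^-3) = 6.77 × 10^-1 M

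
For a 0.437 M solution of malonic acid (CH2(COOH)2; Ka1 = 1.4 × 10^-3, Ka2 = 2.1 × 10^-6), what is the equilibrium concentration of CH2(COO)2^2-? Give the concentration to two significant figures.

First ionization gives [H+] ≈ [CH2(COOH)COO-] = 2.40 × 10^-2 M.
Second step: Ka2 = [H+][CH2(COO)2^2-]/[CH2(COOH)COO-] ≈ [CH2(COO)2^2-] (since [H+] ≈ [CH2(COOH)COO-]).
So [CH2(COO)2^2-] ≈ Ka2.

2.1 × 10^-6 M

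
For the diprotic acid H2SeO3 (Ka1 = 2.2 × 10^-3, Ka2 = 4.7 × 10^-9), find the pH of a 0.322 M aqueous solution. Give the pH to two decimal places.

Since Ka1 ≫ Ka2, the first ionization dominates [H+].
Ka1 = x²/(0.322 − x) = 2.2 × 10^-3
Solving the quadratic: x = (−Ka1 + √(Ka1² + 4·Ka1·C₀))/2 = 2.55 × 10^-2 M
pH = −log(2.55 × 10^-2) = 1.59

pH = 1.59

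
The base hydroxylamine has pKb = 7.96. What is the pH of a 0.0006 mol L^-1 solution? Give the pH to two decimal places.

pH = 8.41

NH2OH + H2O ⇌ NH3OH+ + OH-
Kb = 10^(−7.96) = 1.10 × 10^-8
From the ICE table, Kb = [OH-]²/(0.0006 − [OH-]) = 1.10 × 10^-8.
Neglecting [OH-] in the denominator: [OH-] = √(1.10 × 10^-8 × 0.0006) = 2.57 × 10^-6 M
pOH = 5.59, so pH = 14.00 − pOH = 8.41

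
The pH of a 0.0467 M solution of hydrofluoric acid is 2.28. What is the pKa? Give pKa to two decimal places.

[H+] = 10^(-2.28) = 5.25 × 10^-3 M
At equilibrium [HA] = 0.0467 − 5.25 × 10^-3 = 4.15 × 10^-2 M
Ka = [H+][A-]/[HA] = (5.25 × 10^-3)² / 4.15 × 10^-2 = 6.64 × 10^-4
pKa = -log(6.64 × 10^-4) = 3.18

pKa = 3.18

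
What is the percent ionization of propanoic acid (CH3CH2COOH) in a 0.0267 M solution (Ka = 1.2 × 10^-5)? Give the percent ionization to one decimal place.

CH3CH2COOH ⇌ CH3CH2COO- + H+; let x = [H+] at equilibrium.
x ≈ √(Ka·C₀) = √(1.2 × 10^-5 × 0.0267) = 5.66 × 10^-4 M
Fraction ionized = 5.66 × 10^-4 / 0.0267 = 0.0212 → 2.1%

2.1%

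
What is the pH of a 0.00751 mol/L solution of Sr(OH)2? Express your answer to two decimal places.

pH = 12.18

Sr(OH)2 is a strong base (each formula unit releases 2 OH-); [OH-] = 0.015 M.
pOH = -log(0.015) = 1.82
pH = 14.00 - 1.82 = 12.18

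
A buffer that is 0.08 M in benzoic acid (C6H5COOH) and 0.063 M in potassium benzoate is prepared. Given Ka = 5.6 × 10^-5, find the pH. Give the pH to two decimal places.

pKa = −log(5.6 × 10^-5) = 4.252
pH = pKa + log([A⁻]/[HA]) = 4.252 + log(0.063/0.08)
pH = 4.252 + (-0.104) = 4.15

pH = 4.15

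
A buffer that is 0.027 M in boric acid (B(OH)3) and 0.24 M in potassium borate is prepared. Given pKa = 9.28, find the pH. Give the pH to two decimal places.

Using pH = pKa + log([base]/[acid]) with [base]/[acid] = 0.24/0.027:
pH = 9.28 + (+0.949) = 10.23

pH = 10.23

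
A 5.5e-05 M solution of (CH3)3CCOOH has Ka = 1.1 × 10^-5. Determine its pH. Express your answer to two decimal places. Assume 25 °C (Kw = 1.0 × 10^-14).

pH = 4.71

(CH3)3CCOOH ⇌ (CH3)3CCOO- + H+
Let x = [H+] at equilibrium. Ka = x²/(5.5e-05 − x).
x is not negligible relative to C₀; solve x² + 1.1e-05·x − 6.05e-10 = 0.
x = (−Ka + √(Ka² + 4·Ka·C₀))/2 = 1.97 × 10^-5 M
pH = −log[H+] = −log(1.97 × 10^-5) = 4.71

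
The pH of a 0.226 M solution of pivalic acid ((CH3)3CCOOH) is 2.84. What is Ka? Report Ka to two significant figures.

[H+] = 10^(-2.84) = 1.45 × 10^-3 M
At equilibrium [HA] = 0.226 − 1.45 × 10^-3 = 2.25 × 10^-1 M
Ka = [H+][A-]/[HA] = (1.45 × 10^-3)² / 2.25 × 10^-1 = 9.3 × 10^-6

Ka = 9.3 × 10^-6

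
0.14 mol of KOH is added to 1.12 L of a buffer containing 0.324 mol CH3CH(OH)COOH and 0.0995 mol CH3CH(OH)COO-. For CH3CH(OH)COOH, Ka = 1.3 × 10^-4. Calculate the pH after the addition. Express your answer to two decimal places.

pH = 4.00

OH- converts CH3CH(OH)COOH to CH3CH(OH)COO-: CH3CH(OH)COOH → 0.184 mol, CH3CH(OH)COO- → 0.24 mol.
pKa = −log(1.3 × 10^-4) = 3.886
pH = pKa + log([A⁻]/[HA]) = 3.886 + log(0.24/0.184) = 3.886 +0.115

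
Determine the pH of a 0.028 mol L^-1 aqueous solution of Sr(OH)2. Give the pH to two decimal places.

pH = 12.75

Sr(OH)2 is a strong base (each formula unit releases 2 OH-); [OH-] = 0.056 M.
pOH = -log(0.056) = 1.25
pH = 14.00 - 1.25 = 12.75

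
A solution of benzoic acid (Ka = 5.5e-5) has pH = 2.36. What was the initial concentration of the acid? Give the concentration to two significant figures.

[H+] = 10^(-2.36) = 4.37 × 10^-3 M = x
Ka = x²/(C₀ − x) ⇒ C₀ = x + x²/Ka
C₀ = 4.37 × 10^-3 + (4.37 × 10^-3)²/(5.5 × 10^-5) = 3.52 × 10^-1 M

C₀ = 3.5 × 10^-1 M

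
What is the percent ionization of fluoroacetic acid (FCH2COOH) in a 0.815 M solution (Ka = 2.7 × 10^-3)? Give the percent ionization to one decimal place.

5.6%

FCH2COOH ⇌ FCH2COO- + H+; let x = [H+] at equilibrium.
Solve x² + 0.0027x − 0.0022 = 0 → x = 4.56 × 10^-2 M
Fraction ionized = 4.56 × 10^-2 / 0.815 = 0.0560 → 5.6%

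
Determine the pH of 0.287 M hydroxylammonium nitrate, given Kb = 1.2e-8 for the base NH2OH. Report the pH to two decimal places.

NH3OH+ is the conjugate acid of the weak base NH2OH.
Ka = Kw/Kb = 1.0×10^-14 / 1.2 × 10^-8 = 8.33 × 10^-7
Let x = [H+] at equilibrium. Ka = x²/(0.287 − x).
Since Ka ≪ C₀, x ≈ √(Ka·C₀) = 4.89 × 10^-4 M.
Check: 0.17% ionized — well under 5%, approximation valid.
pH = −log(4.89 × 10^-4) = 3.31

pH = 3.31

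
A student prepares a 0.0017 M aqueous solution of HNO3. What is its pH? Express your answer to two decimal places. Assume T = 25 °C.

pH = 2.77

HNO3 is a strong acid and dissociates completely, so [H+] = 0.0017 M.
pH = -log(0.0017) = 2.77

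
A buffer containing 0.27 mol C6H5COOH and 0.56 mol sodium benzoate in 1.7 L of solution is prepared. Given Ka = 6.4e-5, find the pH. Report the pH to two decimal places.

pKa = −log(6.4 × 10^-5) = 4.194
Using pH = pKa + log([base]/[acid]) with [base]/[acid] = 0.56/0.27:
pH = 4.194 + (+0.317) = 4.51

pH = 4.51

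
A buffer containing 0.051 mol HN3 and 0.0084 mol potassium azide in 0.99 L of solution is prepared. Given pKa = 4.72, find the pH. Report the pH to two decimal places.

Using pH = pKa + log([base]/[acid]) with [base]/[acid] = 0.0084/0.051:
pH = 4.72 + (-0.783) = 3.94

pH = 3.94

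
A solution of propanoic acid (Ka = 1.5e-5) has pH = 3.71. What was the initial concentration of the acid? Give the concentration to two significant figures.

[H+] = 10^(-3.71) = 1.95 × 10^-4 M = x
Ka = x²/(C₀ − x) ⇒ C₀ = x + x²/Ka
C₀ = 1.95 × 10^-4 + (1.95 × 10^-4)²/(1.5 × 10^-5) = 2.73 × 10^-3 M

C₀ = 2.7 × 10^-3 M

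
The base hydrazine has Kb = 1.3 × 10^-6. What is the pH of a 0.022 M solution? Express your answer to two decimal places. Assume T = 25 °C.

N2H4 + H2O ⇌ N2H5+ + OH-
From the ICE table, Kb = x²/(0.022 − x) = 1.3 × 10^-6.
Assume x ≪ 0.022: x ≈ √(1.3 × 10^-6 × 0.022) = 1.69 × 10^-4 M
(x/C₀ = 0.77% < 5%, so the approximation holds.)
pOH = 3.77, so pH = 14.00 − pOH = 10.23

pH = 10.23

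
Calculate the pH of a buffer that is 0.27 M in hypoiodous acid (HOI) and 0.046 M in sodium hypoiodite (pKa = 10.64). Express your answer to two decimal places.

pH = 9.87

Using pH = pKa + log([base]/[acid]) with [base]/[acid] = 0.046/0.27:
pH = 10.64 + (-0.769) = 9.87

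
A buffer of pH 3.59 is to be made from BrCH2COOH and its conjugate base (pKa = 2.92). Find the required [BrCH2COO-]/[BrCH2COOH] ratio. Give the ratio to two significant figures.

pH = pKa + log(r) ⇒ log(r) = 3.59 − 2.92 = +0.67
r = [BrCH2COO-]/[BrCH2COOH] = 10^(+0.67) = 4.68

ratio = 4.7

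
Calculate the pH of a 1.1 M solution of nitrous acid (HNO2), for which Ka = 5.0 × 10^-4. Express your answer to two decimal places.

HNO2 ⇌ NO2- + H+
Ka = [H+]²/(1.1 − [H+]) = 5.0 × 10^-4
Assume [H+] ≪ 1.1: [H+] ≈ √(5.0 × 10^-4 × 1.1) = 2.35 × 10^-2 M
pH = −log[H+] = −log(2.35 × 10^-2) = 1.63

pH = 1.63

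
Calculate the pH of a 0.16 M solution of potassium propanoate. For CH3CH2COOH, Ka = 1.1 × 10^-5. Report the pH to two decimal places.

CH3CH2COO- is the conjugate base of the weak acid CH3CH2COOH.
Kb = Kw/Ka = 1.0×10^-14 / 1.1 × 10^-5 = 9.09 × 10^-10
Let x = [OH-] at equilibrium. Kb = x²/(0.16 − x).
Assume x ≪ 0.16: x ≈ √(9.09 × 10^-10 × 0.16) = 1.21 × 10^-5 M
(x/C₀ = 0.0075% < 5%, so the approximation holds.)
pOH = −log(1.21 × 10^-5) = 4.92; pH = 14.00 − 4.92 = 9.08

pH = 9.08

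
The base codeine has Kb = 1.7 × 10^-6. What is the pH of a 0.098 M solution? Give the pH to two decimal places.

pH = 10.61

C18H21NO3 + H2O ⇌ C18H22NO3+ + OH-
From the ICE table, Kb = x²/(0.098 − x) = 1.7 × 10^-6.
Assume x ≪ 0.098: x ≈ √(1.7 × 10^-6 × 0.098) = 4.08 × 10^-4 M
pOH = 3.39, so pH = 14.00 − pOH = 10.61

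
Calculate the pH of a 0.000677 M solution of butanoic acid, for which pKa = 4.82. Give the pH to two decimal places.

CH3(CH2)2COOH ⇌ CH3(CH2)2COO- + H+
Ka = 10^(−4.82) = 1.51 × 10^-5
From the ICE table, Ka = x²/(0.000677 − x) = 1.51 × 10^-5.
x is not negligible relative to C₀; solve x² + 1.51e-05·x − 1.02e-08 = 0.
x = [−1.51e-05 + √(1.51e-05² + 4.09e-08)]/2 = 9.38 × 10^-5 M
pH = −log(9.38 × 10^-5) = 4.03

pH = 4.03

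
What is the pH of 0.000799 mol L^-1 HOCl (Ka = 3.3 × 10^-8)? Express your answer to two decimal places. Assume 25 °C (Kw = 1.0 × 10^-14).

pH = 5.29

HOCl ⇌ OCl- + H+
Ka = [H+]²/(0.000799 − [H+]) = 3.3 × 10^-8
Neglecting [H+] in the denominator: [H+] = √(3.3 × 10^-8 × 0.000799) = 5.13 × 10^-6 M
Check: 0.64% ionized — well under 5%, approximation valid.
pH = −log[H+] = −log(5.13 × 10^-6) = 5.29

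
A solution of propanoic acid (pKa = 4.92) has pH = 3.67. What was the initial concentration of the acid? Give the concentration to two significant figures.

C₀ = 4.0 × 10^-3 M

[H+] = 10^(-3.67) = 2.14 × 10^-4 M = x
Ka = 10^(−4.92) = 1.20 × 10^-5
Ka = x²/(C₀ − x) ⇒ C₀ = x + x²/Ka
C₀ = 2.14 × 10^-4 + (2.14 × 10^-4)²/(1.20 × 10^-5) = 4.03 × 10^-3 M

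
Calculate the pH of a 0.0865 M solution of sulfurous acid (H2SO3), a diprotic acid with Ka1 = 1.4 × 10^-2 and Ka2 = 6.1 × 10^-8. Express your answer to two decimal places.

Ka1 ≫ Ka2, so treat the first dissociation as the only significant source of H+.
Ka1 = x²/(0.0865 − x) = 1.4 × 10^-2
Solving the quadratic: x = (−Ka1 + √(Ka1² + 4·Ka1·C₀))/2 = 2.85 × 10^-2 M
pH = −log(2.85 × 10^-2) = 1.55

pH = 1.55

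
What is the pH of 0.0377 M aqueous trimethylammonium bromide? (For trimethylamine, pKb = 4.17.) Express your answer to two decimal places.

pH = 5.63

(CH3)3NH+ is the conjugate acid of the weak base (CH3)3N.
Kb = 10^(−4.17) = 6.76 × 10^-5
Ka = Kw/Kb = 1.0×10^-14 / 6.76 × 10^-5 = 1.48 × 10^-10
Ka = [H+]²/(0.0377 − [H+]) = 1.48 × 10^-10
Since Ka ≪ C₀, [H+] ≈ √(Ka·C₀) = 2.36 × 10^-6 M.
([H+]/C₀ = 0.0063% < 5%, so the approximation holds.)
pH = −log[H+] = −log(2.36 × 10^-6) = 5.63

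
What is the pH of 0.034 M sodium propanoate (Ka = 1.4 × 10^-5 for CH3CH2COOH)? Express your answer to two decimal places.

pH = 8.69

CH3CH2COO- is the conjugate base of the weak acid CH3CH2COOH.
Kb = Kw/Ka = 1.0×10^-14 / 1.4 × 10^-5 = 7.14 × 10^-10
From the ICE table, Kb = [OH-]²/(0.034 − [OH-]) = 7.14 × 10^-10.
Neglecting [OH-] in the denominator: [OH-] = √(7.14 × 10^-10 × 0.034) = 4.93 × 10^-6 M
Check: 0.014% ionized — well under 5%, approximation valid.
pOH = −log(4.93 × 10^-6) = 5.31; pH = 14.00 − 5.31 = 8.69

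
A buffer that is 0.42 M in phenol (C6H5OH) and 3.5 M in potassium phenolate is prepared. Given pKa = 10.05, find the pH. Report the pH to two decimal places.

pH = pKa + log([A⁻]/[HA]) = 10.05 + log(3.5/0.42)
pH = 10.05 + (+0.921) = 10.97

pH = 10.97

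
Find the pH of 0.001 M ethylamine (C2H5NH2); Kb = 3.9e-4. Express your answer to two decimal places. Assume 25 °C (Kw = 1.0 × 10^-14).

C2H5NH2 + H2O ⇌ C2H5NH3+ + OH-
Kb = x²/(0.001 − x) = 3.9 × 10^-4
The 5% rule fails; solving x² + Kb·x − Kb·C₀ = 0 exactly:
x = [−0.00039 + √(0.00039² + 1.56e-06)]/2 = 4.59 × 10^-4 M
pOH = 3.34, so pH = 14.00 − pOH = 10.66

pH = 10.66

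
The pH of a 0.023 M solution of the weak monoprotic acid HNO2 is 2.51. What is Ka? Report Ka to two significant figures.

Ka = 4.8 × 10^-4

[H+] = 10^(-2.51) = 3.09 × 10^-3 M
At equilibrium [HA] = 0.023 − 3.09 × 10^-3 = 1.99 × 10^-2 M
Ka = [H+][A-]/[HA] = (3.09 × 10^-3)² / 1.99 × 10^-2 = 4.8 × 10^-4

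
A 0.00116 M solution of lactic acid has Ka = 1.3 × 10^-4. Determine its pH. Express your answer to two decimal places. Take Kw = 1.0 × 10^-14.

pH = 3.48

CH3CH(OH)COOH ⇌ CH3CH(OH)COO- + H+
From the ICE table, Ka = [H+]²/(0.00116 − [H+]) = 1.3 × 10^-4.
The 5% rule fails; solving [H+]² + Ka·[H+] − Ka·C₀ = 0 exactly:
[H+] = (−Ka + √(Ka² + 4·Ka·C₀))/2 = 3.29 × 10^-4 M
pH = −log(3.29 × 10^-4) = 3.48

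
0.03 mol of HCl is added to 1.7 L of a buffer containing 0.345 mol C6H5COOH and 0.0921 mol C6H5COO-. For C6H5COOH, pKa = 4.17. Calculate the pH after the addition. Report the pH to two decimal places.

After neutralization: n(C6H5COOH) = 0.375 mol, n(C6H5COO-) = 0.0621 mol.
pH = pKa + log(n_C6H5COO-/n_C6H5COOH) = 4.17 + log(0.0621/0.375) = 4.17 + (-0.781)

pH = 3.39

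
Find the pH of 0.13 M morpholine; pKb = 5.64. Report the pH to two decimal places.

pH = 10.74

C4H8ONH + H2O ⇌ C4H8ONH2+ + OH-
Kb = 10^(−5.64) = 2.29 × 10^-6
Let x = [OH-] at equilibrium. Kb = x²/(0.13 − x).
Since Kb ≪ C₀, x ≈ √(Kb·C₀) = 5.46 × 10^-4 M.
pOH = −log(5.46 × 10^-4) = 3.26; pH = 14.00 − 3.26 = 10.74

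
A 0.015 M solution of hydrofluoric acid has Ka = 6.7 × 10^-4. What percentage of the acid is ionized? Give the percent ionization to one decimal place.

HF ⇌ F- + H+; let x = [H+] at equilibrium.
Solve x² + 0.00067x − 1.01e-05 = 0 → x = 2.85 × 10^-3 M
Fraction ionized = 2.85 × 10^-3 / 0.015 = 0.1900 → 19.0%

19.0%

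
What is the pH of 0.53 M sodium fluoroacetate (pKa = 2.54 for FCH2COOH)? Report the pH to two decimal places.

FCH2COO- is the conjugate base of the weak acid FCH2COOH.
Ka = 10^(−2.54) = 2.88 × 10^-3
Kb = Kw/Ka = 1.0×10^-14 / 2.88 × 10^-3 = 3.47 × 10^-12
Kb = [OH-]²/(0.53 − [OH-]) = 3.47 × 10^-12
Neglecting [OH-] in the denominator: [OH-] = √(3.47 × 10^-12 × 0.53) = 1.36 × 10^-6 M
Check: 0.00026% ionized — well under 5%, approximation valid.
pOH = −log(1.36 × 10^-6) = 5.87; pH = 14.00 − 5.87 = 8.13

pH = 8.13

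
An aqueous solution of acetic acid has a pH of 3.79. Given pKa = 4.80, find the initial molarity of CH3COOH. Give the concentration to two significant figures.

[H+] = 10^(-3.79) = 1.62 × 10^-4 M = x
Ka = 10^(−4.80) = 1.58 × 10^-5
Ka = x²/(C₀ − x) ⇒ C₀ = x + x²/Ka
C₀ = 1.62 × 10^-4 + (1.62 × 10^-4)²/(1.58 × 10^-5) = 1.82 × 10^-3 M

C₀ = 1.8 × 10^-3 M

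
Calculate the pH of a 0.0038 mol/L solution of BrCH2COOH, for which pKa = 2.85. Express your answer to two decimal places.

BrCH2COOH ⇌ BrCH2COO- + H+
Ka = 10^(−2.85) = 1.41 × 10^-3
Let x = [H+] at equilibrium. Ka = x²/(0.0038 − x).
Here C₀/Ka ≈ 2.7, so the small-x approximation fails. Use the quadratic:
x = [−0.00141 + √(0.00141² + 2.14e-05)]/2 = 1.71 × 10^-3 M
pH = −log[H+] = −log(1.71 × 10^-3) = 2.77

pH = 2.77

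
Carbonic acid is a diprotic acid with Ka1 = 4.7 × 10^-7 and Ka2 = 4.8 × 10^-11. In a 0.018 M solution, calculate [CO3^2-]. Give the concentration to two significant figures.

4.8 × 10^-11 M

First ionization gives [H+] ≈ [HCO3-] = 9.20 × 10^-5 M.
Second step: Ka2 = [H+][CO3^2-]/[HCO3-] ≈ [CO3^2-] (since [H+] ≈ [HCO3-]).
So [CO3^2-] ≈ Ka2.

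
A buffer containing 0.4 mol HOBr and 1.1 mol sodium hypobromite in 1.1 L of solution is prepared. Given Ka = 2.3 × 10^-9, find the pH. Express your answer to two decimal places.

pKa = −log(2.3 × 10^-9) = 8.638
pH = pKa + log([A⁻]/[HA]) = 8.638 + log(1.1/0.4)
pH = 8.638 + (+0.439) = 9.08

pH = 9.08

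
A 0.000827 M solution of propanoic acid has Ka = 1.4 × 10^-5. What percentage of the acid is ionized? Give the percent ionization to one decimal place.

CH3CH2COOH ⇌ CH3CH2COO- + H+; let x = [H+] at equilibrium.
Ka = x²/(C₀ − x); solving the quadratic gives x = 1.01 × 10^-4 M.
% ionization = x/C₀ × 100% = 1.01 × 10^-4/0.000827 × 100% = 12.2%

12.2%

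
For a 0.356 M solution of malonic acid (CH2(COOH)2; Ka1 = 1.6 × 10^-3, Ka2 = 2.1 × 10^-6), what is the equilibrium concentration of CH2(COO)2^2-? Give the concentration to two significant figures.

First ionization gives [H+] ≈ [CH2(COOH)COO-] = 2.31 × 10^-2 M.
Second step: Ka2 = [H+][CH2(COO)2^2-]/[CH2(COOH)COO-] ≈ [CH2(COO)2^2-] (since [H+] ≈ [CH2(COOH)COO-]).
So [CH2(COO)2^2-] ≈ Ka2.

2.1 × 10^-6 M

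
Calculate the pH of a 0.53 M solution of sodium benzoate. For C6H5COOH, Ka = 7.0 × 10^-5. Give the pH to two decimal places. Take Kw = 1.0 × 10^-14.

C6H5COO- is the conjugate base of the weak acid C6H5COOH.
Kb = Kw/Ka = 1.0×10^-14 / 7.0 × 10^-5 = 1.43 × 10^-10
From the ICE table, Kb = x²/(0.53 − x) = 1.43 × 10^-10.
Assume x ≪ 0.53: x ≈ √(1.43 × 10^-10 × 0.53) = 8.71 × 10^-6 M
pOH = −log(8.71 × 10^-6) = 5.06; pH = 14.00 − 5.06 = 8.94

pH = 8.94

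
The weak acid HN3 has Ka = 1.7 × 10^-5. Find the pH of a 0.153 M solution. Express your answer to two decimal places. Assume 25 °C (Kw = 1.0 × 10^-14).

pH = 2.79

HN3 ⇌ N3- + H+
From the ICE table, Ka = [H+]²/(0.153 − [H+]) = 1.7 × 10^-5.
Assume [H+] ≪ 0.153: [H+] ≈ √(1.7 × 10^-5 × 0.153) = 1.61 × 10^-3 M
Check: 1.1% ionized — well under 5%, approximation valid.
pH = −log[H+] = −log(1.61 × 10^-3) = 2.79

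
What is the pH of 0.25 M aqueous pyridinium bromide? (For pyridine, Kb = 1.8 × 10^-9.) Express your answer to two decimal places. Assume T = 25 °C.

C5H5NH+ is the conjugate acid of the weak base C5H5N.
Ka = Kw/Kb = 1.0×10^-14 / 1.8 × 10^-9 = 5.56 × 10^-6
From the ICE table, Ka = [H+]²/(0.25 − [H+]) = 5.56 × 10^-6.
Neglecting [H+] in the denominator: [H+] = √(5.56 × 10^-6 × 0.25) = 1.18 × 10^-3 M
([H+]/C₀ = 0.47% < 5%, so the approximation holds.)
pH = −log(1.18 × 10^-3) = 2.93

pH = 2.93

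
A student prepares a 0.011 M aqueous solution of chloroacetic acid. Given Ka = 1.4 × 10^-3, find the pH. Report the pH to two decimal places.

ClCH2COOH ⇌ ClCH2COO- + H+
Ka = x²/(0.011 − x) = 1.4 × 10^-3
Here C₀/Ka ≈ 7.86, so the small-x approximation fails. Use the quadratic:
x = [−0.0014 + √(0.0014² + 6.16e-05)]/2 = 3.29 × 10^-3 M
pH = −log(3.29 × 10^-3) = 2.48

pH = 2.48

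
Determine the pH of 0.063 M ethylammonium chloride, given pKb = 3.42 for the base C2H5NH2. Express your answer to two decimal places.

C2H5NH3+ is the conjugate acid of the weak base C2H5NH2.
Kb = 10^(−3.42) = 3.80 × 10^-4
Ka = Kw/Kb = 1.0×10^-14 / 3.80 × 10^-4 = 2.63 × 10^-11
From the ICE table, Ka = x²/(0.063 − x) = 2.63 × 10^-11.
Since Ka ≪ C₀, x ≈ √(Ka·C₀) = 1.29 × 10^-6 M.
pH = −log(1.29 × 10^-6) = 5.89

pH = 5.89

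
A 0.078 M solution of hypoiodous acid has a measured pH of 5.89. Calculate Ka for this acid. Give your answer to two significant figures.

Ka = 2.1 × 10^-11

[H+] = 10^(-5.89) = 1.29 × 10^-6 M
At equilibrium [HA] = 0.078 − 1.29 × 10^-6 = 7.80 × 10^-2 M
Ka = [H+][A-]/[HA] = (1.29 × 10^-6)² / 7.80 × 10^-2 = 2.1 × 10^-11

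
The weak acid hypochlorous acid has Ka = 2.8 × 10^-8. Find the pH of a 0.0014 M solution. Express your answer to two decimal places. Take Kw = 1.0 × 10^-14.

pH = 5.20

HOCl ⇌ OCl- + H+
Ka = [H+]²/(0.0014 − [H+]) = 2.8 × 10^-8
Neglecting [H+] in the denominator: [H+] = √(2.8 × 10^-8 × 0.0014) = 6.26 × 10^-6 M
Check: 0.45% ionized — well under 5%, approximation valid.
pH = −log[H+] = −log(6.26 × 10^-6) = 5.20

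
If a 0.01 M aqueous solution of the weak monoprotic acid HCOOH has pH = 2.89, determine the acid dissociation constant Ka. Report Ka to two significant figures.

Ka = 1.9 × 10^-4

[H+] = 10^(-2.89) = 1.29 × 10^-3 M
At equilibrium [HA] = 0.01 − 1.29 × 10^-3 = 8.71 × 10^-3 M
Ka = [H+][A-]/[HA] = (1.29 × 10^-3)² / 8.71 × 10^-3 = 1.9 × 10^-4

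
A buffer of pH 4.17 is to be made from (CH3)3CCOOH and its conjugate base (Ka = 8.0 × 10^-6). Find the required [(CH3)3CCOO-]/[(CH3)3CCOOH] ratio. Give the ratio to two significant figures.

pKa = -log(8.0 × 10^-6) = 5.097
pH = pKa + log(r) ⇒ log(r) = 4.17 − 5.097 = -0.927
r = [(CH3)3CCOO-]/[(CH3)3CCOOH] = 10^(-0.927) = 0.118

ratio = 0.12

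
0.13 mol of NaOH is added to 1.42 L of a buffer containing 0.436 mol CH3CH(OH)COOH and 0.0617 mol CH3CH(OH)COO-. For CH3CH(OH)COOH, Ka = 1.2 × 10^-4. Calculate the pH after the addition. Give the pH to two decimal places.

pH = 3.72

OH- converts CH3CH(OH)COOH to CH3CH(OH)COO-: CH3CH(OH)COOH → 0.306 mol, CH3CH(OH)COO- → 0.192 mol.
pKa = −log(1.2 × 10^-4) = 3.921
pH = pKa + log(n_CH3CH(OH)COO-/n_CH3CH(OH)COOH) = 3.921 + log(0.192/0.306) = 3.921 + (-0.202)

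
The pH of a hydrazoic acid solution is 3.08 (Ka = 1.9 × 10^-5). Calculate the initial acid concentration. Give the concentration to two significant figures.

C₀ = 3.7 × 10^-2 M

[H+] = 10^(-3.08) = 8.32 × 10^-4 M = x
Ka = x²/(C₀ − x) ⇒ C₀ = x + x²/Ka
C₀ = 8.32 × 10^-4 + (8.32 × 10^-4)²/(1.9 × 10^-5) = 3.73 × 10^-2 M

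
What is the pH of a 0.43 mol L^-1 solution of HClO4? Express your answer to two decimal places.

pH = 0.37

HClO4 is a strong acid and dissociates completely, so [H+] = 0.43 M.
pH = -log(0.43) = 0.37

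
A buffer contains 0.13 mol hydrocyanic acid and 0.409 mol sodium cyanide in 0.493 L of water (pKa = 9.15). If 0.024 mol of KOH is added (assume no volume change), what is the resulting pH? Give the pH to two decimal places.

OH- converts HCN to CN-: HCN → 0.106 mol, CN- → 0.433 mol.
pH = pKa + log([A⁻]/[HA]) = 9.15 + log(0.433/0.106) = 9.15 +0.611

pH = 9.76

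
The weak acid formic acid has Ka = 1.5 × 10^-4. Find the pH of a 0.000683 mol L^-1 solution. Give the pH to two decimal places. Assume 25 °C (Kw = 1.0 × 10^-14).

HCOOH ⇌ HCOO- + H+
From the ICE table, Ka = [H+]²/(0.000683 − [H+]) = 1.5 × 10^-4.
The 5% rule fails; solving [H+]² + Ka·[H+] − Ka·C₀ = 0 exactly:
[H+] = [−0.00015 + √(0.00015² + 4.1e-07)]/2 = 2.54 × 10^-4 M
pH = −log[H+] = −log(2.54 × 10^-4) = 3.60

pH = 3.60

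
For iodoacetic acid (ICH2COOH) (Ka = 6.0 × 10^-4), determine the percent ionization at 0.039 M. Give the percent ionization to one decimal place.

ICH2COOH ⇌ ICH2COO- + H+; let x = [H+] at equilibrium.
Ka = x²/(C₀ − x); solving the quadratic gives x = 4.55 × 10^-3 M.
Fraction ionized = 4.55 × 10^-3 / 0.039 = 0.1167 → 11.7%

11.7%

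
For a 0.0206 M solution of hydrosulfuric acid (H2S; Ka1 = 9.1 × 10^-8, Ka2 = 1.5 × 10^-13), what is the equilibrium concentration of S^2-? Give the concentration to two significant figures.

1.5 × 10^-13 M

First ionization gives [H+] ≈ [HS-] = 4.33 × 10^-5 M.
Second step: Ka2 = [H+][S^2-]/[HS-] ≈ [S^2-] (since [H+] ≈ [HS-]).
So [S^2-] ≈ Ka2.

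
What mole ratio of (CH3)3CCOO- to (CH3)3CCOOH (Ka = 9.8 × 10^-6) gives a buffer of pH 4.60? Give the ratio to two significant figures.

ratio = 0.39

pKa = -log(9.8 × 10^-6) = 5.009
pH = pKa + log(r) ⇒ log(r) = 4.60 − 5.009 = -0.409
r = [(CH3)3CCOO-]/[(CH3)3CCOOH] = 10^(-0.409) = 0.39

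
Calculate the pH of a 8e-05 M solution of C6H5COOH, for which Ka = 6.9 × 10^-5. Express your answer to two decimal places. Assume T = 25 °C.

pH = 4.32

C6H5COOH ⇌ C6H5COO- + H+
From the ICE table, Ka = x²/(8e-05 − x) = 6.9 × 10^-5.
x is not negligible relative to C₀; solve x² + 6.9e-05·x − 5.52e-09 = 0.
x = (−Ka + √(Ka² + 4·Ka·C₀))/2 = 4.74 × 10^-5 M
pH = −log[H+] = −log(4.74 × 10^-5) = 4.32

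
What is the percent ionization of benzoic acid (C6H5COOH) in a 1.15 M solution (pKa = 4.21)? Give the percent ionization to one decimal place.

0.7%

C6H5COOH ⇌ C6H5COO- + H+; let x = [H+] at equilibrium.
Ka = 10^(−4.21) = 6.17 × 10^-5
x ≈ √(Ka·C₀) = √(6.17 × 10^-5 × 1.15) = 8.42 × 10^-3 M
Fraction ionized = 8.42 × 10^-3 / 1.15 = 0.0073 → 0.7%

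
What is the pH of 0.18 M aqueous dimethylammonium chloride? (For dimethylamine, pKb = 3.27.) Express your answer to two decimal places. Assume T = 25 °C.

pH = 5.74

(CH3)2NH2+ is the conjugate acid of the weak base (CH3)2NH.
Kb = 10^(−3.27) = 5.37 × 10^-4
Ka = Kw/Kb = 1.0×10^-14 / 5.37 × 10^-4 = 1.86 × 10^-11
From the ICE table, Ka = [H+]²/(0.18 − [H+]) = 1.86 × 10^-11.
Neglecting [H+] in the denominator: [H+] = √(1.86 × 10^-11 × 0.18) = 1.83 × 10^-6 M
pH = −log(1.83 × 10^-6) = 5.74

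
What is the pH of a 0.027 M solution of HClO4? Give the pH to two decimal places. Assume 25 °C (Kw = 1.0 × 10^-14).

HClO4 is a strong acid and dissociates completely, so [H+] = 0.027 M.
pH = -log(0.027) = 1.57

pH = 1.57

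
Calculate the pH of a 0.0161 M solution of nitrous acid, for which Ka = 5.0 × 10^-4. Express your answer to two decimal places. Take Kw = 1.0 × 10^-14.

HNO2 ⇌ NO2- + H+
Let x = [H+] at equilibrium. Ka = x²/(0.0161 − x).
The 5% rule fails; solving x² + Ka·x − Ka·C₀ = 0 exactly:
x = (−Ka + √(Ka² + 4·Ka·C₀))/2 = 2.60 × 10^-3 M
pH = −log[H+] = −log(2.60 × 10^-3) = 2.59

pH = 2.59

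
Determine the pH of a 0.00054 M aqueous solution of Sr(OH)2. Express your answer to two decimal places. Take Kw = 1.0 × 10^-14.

pH = 11.03

Sr(OH)2 is a strong base (each formula unit releases 2 OH-); [OH-] = 0.00108 M.
pOH = -log(0.00108) = 2.97
pH = 14.00 - 2.97 = 11.03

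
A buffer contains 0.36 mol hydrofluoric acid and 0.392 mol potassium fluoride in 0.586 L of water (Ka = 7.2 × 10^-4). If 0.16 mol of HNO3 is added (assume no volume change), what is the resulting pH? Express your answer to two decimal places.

pH = 2.79

Added H+ converts F- to HF: HF → 0.52 mol, F- → 0.232 mol.
pKa = −log(7.2 × 10^-4) = 3.143
Henderson–Hasselbalch with mole ratio 0.232/0.52: pH = 3.143 + (-0.351)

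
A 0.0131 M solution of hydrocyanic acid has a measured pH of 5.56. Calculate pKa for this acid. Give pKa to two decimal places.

pKa = 9.24

[H+] = 10^(-5.56) = 2.75 × 10^-6 M
At equilibrium [HA] = 0.0131 − 2.75 × 10^-6 = 1.31 × 10^-2 M
Ka = [H+][A-]/[HA] = (2.75 × 10^-6)² / 1.31 × 10^-2 = 5.77 × 10^-10
pKa = -log(5.77 × 10^-10) = 9.24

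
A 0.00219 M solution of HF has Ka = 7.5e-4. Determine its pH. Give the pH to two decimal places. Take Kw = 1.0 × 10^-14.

HF ⇌ F- + H+
From the ICE table, Ka = [H+]²/(0.00219 − [H+]) = 7.5 × 10^-4.
[H+] is not negligible relative to C₀; solve [H+]² + 0.00075·[H+] − 1.64e-06 = 0.
[H+] = (−Ka + √(Ka² + 4·Ka·C₀))/2 = 9.60 × 10^-4 M
pH = −log[H+] = −log(9.60 × 10^-4) = 3.02

pH = 3.02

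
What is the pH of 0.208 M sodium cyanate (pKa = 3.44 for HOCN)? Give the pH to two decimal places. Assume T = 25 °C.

OCN- is the conjugate base of the weak acid HOCN.
Ka = 10^(−3.44) = 3.63 × 10^-4
Kb = Kw/Ka = 1.0×10^-14 / 3.63 × 10^-4 = 2.75 × 10^-11
Kb = [OH-]²/(0.208 − [OH-]) = 2.75 × 10^-11
Assume [OH-] ≪ 0.208: [OH-] ≈ √(2.75 × 10^-11 × 0.208) = 2.39 × 10^-6 M
([OH-]/C₀ = 0.0011% < 5%, so the approximation holds.)
pOH = −log(2.39 × 10^-6) = 5.62; pH = 14.00 − 5.62 = 8.38

pH = 8.38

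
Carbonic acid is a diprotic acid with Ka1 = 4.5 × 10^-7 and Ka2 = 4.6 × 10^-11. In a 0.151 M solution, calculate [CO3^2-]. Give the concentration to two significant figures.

First ionization gives [H+] ≈ [HCO3-] = 2.61 × 10^-4 M.
Second step: Ka2 = [H+][CO3^2-]/[HCO3-] ≈ [CO3^2-] (since [H+] ≈ [HCO3-]).
So [CO3^2-] ≈ Ka2.

4.6 × 10^-11 M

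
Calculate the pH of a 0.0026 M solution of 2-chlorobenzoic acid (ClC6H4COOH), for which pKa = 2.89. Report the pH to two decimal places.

pH = 2.89

ClC6H4COOH ⇌ ClC6H4COO- + H+
Ka = 10^(−2.89) = 1.29 × 10^-3
Ka = x²/(0.0026 − x) = 1.29 × 10^-3
x is not negligible relative to C₀; solve x² + 0.00129·x − 3.35e-06 = 0.
x = (−Ka + √(Ka² + 4·Ka·C₀))/2 = 1.30 × 10^-3 M
pH = −log(1.30 × 10^-3) = 2.89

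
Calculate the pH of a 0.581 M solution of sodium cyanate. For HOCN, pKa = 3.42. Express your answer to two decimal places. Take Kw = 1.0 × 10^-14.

pH = 8.59

OCN- is the conjugate base of the weak acid HOCN.
Ka = 10^(−3.42) = 3.80 × 10^-4
Kb = Kw/Ka = 1.0×10^-14 / 3.80 × 10^-4 = 2.63 × 10^-11
From the ICE table, Kb = [OH-]²/(0.581 − [OH-]) = 2.63 × 10^-11.
Since Kb ≪ C₀, [OH-] ≈ √(Kb·C₀) = 3.91 × 10^-6 M.
Check: 0.00067% ionized — well under 5%, approximation valid.
pOH = 5.41, so pH = 14.00 − pOH = 8.59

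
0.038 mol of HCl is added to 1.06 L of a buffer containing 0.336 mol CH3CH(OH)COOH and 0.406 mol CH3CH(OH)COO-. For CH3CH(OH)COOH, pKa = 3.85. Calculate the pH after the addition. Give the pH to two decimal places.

pH = 3.84

After neutralization: n(CH3CH(OH)COOH) = 0.374 mol, n(CH3CH(OH)COO-) = 0.368 mol.
pH = pKa + log([A⁻]/[HA]) = 3.85 + log(0.368/0.374) = 3.85 -0.007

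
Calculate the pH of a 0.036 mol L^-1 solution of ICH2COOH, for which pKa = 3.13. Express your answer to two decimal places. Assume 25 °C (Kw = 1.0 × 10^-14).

ICH2COOH ⇌ ICH2COO- + H+
Ka = 10^(−3.13) = 7.41 × 10^-4
Ka = [H+]²/(0.036 − [H+]) = 7.41 × 10^-4
The 5% rule fails; solving [H+]² + Ka·[H+] − Ka·C₀ = 0 exactly:
[H+] = (−Ka + √(Ka² + 4·Ka·C₀))/2 = 4.81 × 10^-3 M
pH = −log(4.81 × 10^-3) = 2.32

pH = 2.32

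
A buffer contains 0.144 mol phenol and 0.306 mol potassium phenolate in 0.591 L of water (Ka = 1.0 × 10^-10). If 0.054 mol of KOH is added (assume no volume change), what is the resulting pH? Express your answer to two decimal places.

OH- converts C6H5OH to C6H5O-: C6H5OH → 0.09 mol, C6H5O- → 0.36 mol.
pKa = −log(1.0 × 10^-10) = 10.000
pH = pKa + log([A⁻]/[HA]) = 10.000 + log(0.36/0.09) = 10.000 +0.602

pH = 10.60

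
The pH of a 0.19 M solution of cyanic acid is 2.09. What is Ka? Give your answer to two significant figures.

[H+] = 10^(-2.09) = 8.13 × 10^-3 M
At equilibrium [HA] = 0.19 − 8.13 × 10^-3 = 1.82 × 10^-1 M
Ka = [H+][A-]/[HA] = (8.13 × 10^-3)² / 1.82 × 10^-1 = 3.6 × 10^-4

Ka = 3.6 × 10^-4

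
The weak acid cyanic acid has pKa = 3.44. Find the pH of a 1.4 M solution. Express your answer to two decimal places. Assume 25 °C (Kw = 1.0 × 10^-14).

pH = 1.65

HOCN ⇌ OCN- + H+
Ka = 10^(−3.44) = 3.63 × 10^-4
From the ICE table, Ka = x²/(1.4 − x) = 3.63 × 10^-4.
Neglecting x in the denominator: x = √(3.63 × 10^-4 × 1.4) = 2.25 × 10^-2 M
pH = −log(2.25 × 10^-2) = 1.65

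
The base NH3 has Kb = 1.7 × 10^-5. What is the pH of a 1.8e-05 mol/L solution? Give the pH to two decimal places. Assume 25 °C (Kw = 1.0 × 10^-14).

pH = 9.04

NH3 + H2O ⇌ NH4+ + OH-
From the ICE table, Kb = x²/(1.8e-05 − x) = 1.7 × 10^-5.
The 5% rule fails; solving x² + Kb·x − Kb·C₀ = 0 exactly:
x = [−1.7e-05 + √(1.7e-05² + 1.22e-09)]/2 = 1.09 × 10^-5 M
pOH = −log(1.09 × 10^-5) = 4.96; pH = 14.00 − 4.96 = 9.04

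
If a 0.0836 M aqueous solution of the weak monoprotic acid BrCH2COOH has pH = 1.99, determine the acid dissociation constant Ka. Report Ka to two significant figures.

Ka = 1.4 × 10^-3

[H+] = 10^(-1.99) = 1.02 × 10^-2 M
At equilibrium [HA] = 0.0836 − 1.02 × 10^-2 = 7.34 × 10^-2 M
Ka = [H+][A-]/[HA] = (1.02 × 10^-2)² / 7.34 × 10^-2 = 1.4 × 10^-3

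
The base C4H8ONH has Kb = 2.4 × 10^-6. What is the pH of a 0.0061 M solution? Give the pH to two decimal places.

pH = 10.08

C4H8ONH + H2O ⇌ C4H8ONH2+ + OH-
Kb = [OH-]²/(0.0061 − [OH-]) = 2.4 × 10^-6
Since Kb ≪ C₀, [OH-] ≈ √(Kb·C₀) = 1.21 × 10^-4 M.
Check: 2% ionized — well under 5%, approximation valid.
pOH = −log(1.21 × 10^-4) = 3.92; pH = 14.00 − 3.92 = 10.08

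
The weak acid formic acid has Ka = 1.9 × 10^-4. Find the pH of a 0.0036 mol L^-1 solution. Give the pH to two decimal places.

HCOOH ⇌ HCOO- + H+
From the ICE table, Ka = [H+]²/(0.0036 − [H+]) = 1.9 × 10^-4.
The 5% rule fails; solving [H+]² + Ka·[H+] − Ka·C₀ = 0 exactly:
[H+] = (−Ka + √(Ka² + 4·Ka·C₀))/2 = 7.37 × 10^-4 M
pH = −log[H+] = −log(7.37 × 10^-4) = 3.13

pH = 3.13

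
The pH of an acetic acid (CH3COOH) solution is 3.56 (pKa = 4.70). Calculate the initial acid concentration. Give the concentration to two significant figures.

C₀ = 4.1 × 10^-3 M

[H+] = 10^(-3.56) = 2.75 × 10^-4 M = x
Ka = 10^(−4.70) = 2.00 × 10^-5
Ka = x²/(C₀ − x) ⇒ C₀ = x + x²/Ka
C₀ = 2.75 × 10^-4 + (2.75 × 10^-4)²/(2.00 × 10^-5) = 4.06 × 10^-3 M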